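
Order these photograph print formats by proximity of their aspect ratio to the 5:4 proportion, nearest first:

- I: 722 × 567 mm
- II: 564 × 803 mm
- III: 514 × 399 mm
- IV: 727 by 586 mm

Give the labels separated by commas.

IV, I, III, II

I: 722/567 ≈ 1.273 → |1.273 − 1.250| = 0.023
II: 803/564 ≈ 1.424 → |1.424 − 1.250| = 0.174
III: 514/399 ≈ 1.288 → |1.288 − 1.250| = 0.038
IV: 727/586 ≈ 1.241 → |1.241 − 1.250| = 0.009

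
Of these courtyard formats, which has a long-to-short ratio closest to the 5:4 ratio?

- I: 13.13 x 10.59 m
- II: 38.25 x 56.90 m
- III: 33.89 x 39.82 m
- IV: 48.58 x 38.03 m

Target 5:4 ≈ 1.250.
I: 1.240 (Δ0.010)  II: 1.488 (Δ0.238)  III: 1.175 (Δ0.075)  IV: 1.277 (Δ0.027)

I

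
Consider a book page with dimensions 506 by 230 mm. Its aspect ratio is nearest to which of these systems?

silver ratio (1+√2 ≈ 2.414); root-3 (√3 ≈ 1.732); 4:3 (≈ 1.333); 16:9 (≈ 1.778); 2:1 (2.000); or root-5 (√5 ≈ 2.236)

root-5

Ratio = 506 / 230 ≈ 2.200.
Distances: silver ratio 2.414 (Δ 0.214); root-3 1.732 (Δ 0.468); 4:3 1.333 (Δ 0.867); 16:9 1.778 (Δ 0.422); 2:1 2.000 (Δ 0.200); root-5 2.236 (Δ 0.036).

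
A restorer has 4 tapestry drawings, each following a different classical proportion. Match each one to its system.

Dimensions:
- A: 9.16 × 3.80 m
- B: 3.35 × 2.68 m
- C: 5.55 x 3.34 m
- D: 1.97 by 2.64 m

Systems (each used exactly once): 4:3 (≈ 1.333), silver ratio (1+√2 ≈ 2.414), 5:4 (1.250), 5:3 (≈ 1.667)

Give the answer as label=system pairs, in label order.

A=silver ratio, B=5:4, C=5:3, D=4:3

Ratios: A ≈ 2.411; B ≈ 1.250; C ≈ 1.662; D ≈ 1.340.
Targets: 4:3 ≈ 1.333; silver ratio ≈ 2.414; 5:4 ≈ 1.250; 5:3 ≈ 1.667.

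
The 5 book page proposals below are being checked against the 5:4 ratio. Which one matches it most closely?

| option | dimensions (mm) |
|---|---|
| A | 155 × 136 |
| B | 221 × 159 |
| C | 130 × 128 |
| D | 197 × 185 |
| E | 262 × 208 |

E

Target 5:4 ≈ 1.250.
A: 1.140 (Δ0.110)  B: 1.390 (Δ0.140)  C: 1.016 (Δ0.234)  D: 1.065 (Δ0.185)  E: 1.260 (Δ0.010)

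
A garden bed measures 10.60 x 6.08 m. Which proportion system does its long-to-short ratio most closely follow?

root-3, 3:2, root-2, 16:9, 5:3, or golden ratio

10.60/6.08 ≈ 1.743. Nearest candidates are root-3 (1.732, off by 0.011) and 16:9 (1.778, off by 0.035).

root-3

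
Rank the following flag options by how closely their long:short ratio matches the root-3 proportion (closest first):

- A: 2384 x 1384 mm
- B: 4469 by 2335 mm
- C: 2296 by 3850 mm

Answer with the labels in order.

Ratios: A = 2384 / 1384 ≈ 1.723; B = 4469 / 2335 ≈ 1.914; C = 3850 / 2296 ≈ 1.677.
|Δ from 1.732|: A 0.009; B 0.182; C 0.055.

A, C, B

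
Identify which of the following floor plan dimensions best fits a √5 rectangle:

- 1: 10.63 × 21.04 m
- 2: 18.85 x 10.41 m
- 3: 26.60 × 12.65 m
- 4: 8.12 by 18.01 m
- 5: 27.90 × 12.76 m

Ratios (long/short): 1 ≈ 1.979; 2 ≈ 1.811; 3 ≈ 2.103; 4 ≈ 2.218; 5 ≈ 2.187.
root-5 ≈ 2.236; option 4 is nearest (Δ 0.018).

4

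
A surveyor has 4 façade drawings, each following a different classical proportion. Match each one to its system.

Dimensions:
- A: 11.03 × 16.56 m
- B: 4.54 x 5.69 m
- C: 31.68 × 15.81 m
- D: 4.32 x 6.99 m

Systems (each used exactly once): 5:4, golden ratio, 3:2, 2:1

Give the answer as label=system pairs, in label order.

A = 16.56/11.03 ≈ 1.501 → 3:2 (1.500)
B = 5.69/4.54 ≈ 1.253 → 5:4 (1.250)
C = 31.68/15.81 ≈ 2.004 → 2:1 (2.000)
D = 6.99/4.32 ≈ 1.618 → golden ratio (1.618)

A=3:2, B=5:4, C=2:1, D=golden ratio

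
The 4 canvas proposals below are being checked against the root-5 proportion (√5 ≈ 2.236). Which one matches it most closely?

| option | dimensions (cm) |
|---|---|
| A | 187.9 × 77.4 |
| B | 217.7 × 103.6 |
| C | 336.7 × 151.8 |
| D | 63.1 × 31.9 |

C

Ratios (long/short): A ≈ 2.428; B ≈ 2.101; C ≈ 2.218; D ≈ 1.978.
root-5 ≈ 2.236; option C is nearest (Δ 0.018).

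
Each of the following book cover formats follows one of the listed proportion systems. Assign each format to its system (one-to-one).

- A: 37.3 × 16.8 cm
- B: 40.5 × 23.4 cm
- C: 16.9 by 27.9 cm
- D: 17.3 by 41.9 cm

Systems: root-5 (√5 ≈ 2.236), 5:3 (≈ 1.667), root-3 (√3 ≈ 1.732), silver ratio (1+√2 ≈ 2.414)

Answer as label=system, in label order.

A=root-5, B=root-3, C=5:3, D=silver ratio

Ratios: A ≈ 2.220; B ≈ 1.731; C ≈ 1.651; D ≈ 2.422.
Targets: root-5 ≈ 2.236; 5:3 ≈ 1.667; root-3 ≈ 1.732; silver ratio ≈ 2.414.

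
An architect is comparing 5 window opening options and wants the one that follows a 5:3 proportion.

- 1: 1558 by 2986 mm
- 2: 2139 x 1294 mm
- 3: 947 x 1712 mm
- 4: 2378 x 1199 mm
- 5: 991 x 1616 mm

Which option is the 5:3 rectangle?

Ratios (long/short): 1 ≈ 1.917; 2 ≈ 1.653; 3 ≈ 1.808; 4 ≈ 1.983; 5 ≈ 1.631.
5:3 ≈ 1.667; option 2 is nearest (Δ 0.014).

2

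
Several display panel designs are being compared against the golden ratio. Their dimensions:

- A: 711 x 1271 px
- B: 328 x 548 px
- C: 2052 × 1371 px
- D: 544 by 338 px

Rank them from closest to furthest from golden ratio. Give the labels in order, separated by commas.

A: 1271/711 ≈ 1.788 → |1.788 − 1.618| = 0.170
B: 548/328 ≈ 1.671 → |1.671 − 1.618| = 0.053
C: 2052/1371 ≈ 1.497 → |1.497 − 1.618| = 0.121
D: 544/338 ≈ 1.609 → |1.609 − 1.618| = 0.009

D, B, C, A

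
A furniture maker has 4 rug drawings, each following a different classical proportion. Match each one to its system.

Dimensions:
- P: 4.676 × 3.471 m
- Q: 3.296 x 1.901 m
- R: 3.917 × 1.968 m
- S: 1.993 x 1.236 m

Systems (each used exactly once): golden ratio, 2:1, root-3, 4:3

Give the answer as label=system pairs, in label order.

P = 4.676/3.471 ≈ 1.347 → 4:3 (1.333)
Q = 3.296/1.901 ≈ 1.734 → root-3 (1.732)
R = 3.917/1.968 ≈ 1.990 → 2:1 (2.000)
S = 1.993/1.236 ≈ 1.612 → golden ratio (1.618)

P=4:3, Q=root-3, R=2:1, S=golden ratio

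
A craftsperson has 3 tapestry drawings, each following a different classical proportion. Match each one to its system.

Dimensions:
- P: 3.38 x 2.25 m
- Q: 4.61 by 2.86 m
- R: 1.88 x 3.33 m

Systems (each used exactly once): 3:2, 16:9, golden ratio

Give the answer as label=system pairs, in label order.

P=3:2, Q=golden ratio, R=16:9

Ratios: P ≈ 1.502; Q ≈ 1.612; R ≈ 1.771.
Targets: 3:2 ≈ 1.500; 16:9 ≈ 1.778; golden ratio ≈ 1.618.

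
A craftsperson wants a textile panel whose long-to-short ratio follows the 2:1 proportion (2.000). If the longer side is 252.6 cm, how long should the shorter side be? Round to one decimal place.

126.3 cm

2:1 = 2.00000.
Shorter side = 252.6 ÷ 2.00000 ≈ 126.300 → 126.3 cm.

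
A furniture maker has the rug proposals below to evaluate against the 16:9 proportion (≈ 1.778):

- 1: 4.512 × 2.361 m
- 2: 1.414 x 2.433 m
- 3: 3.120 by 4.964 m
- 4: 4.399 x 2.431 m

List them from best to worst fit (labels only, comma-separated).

1: 4.512/2.361 ≈ 1.911 → |1.911 − 1.778| = 0.133
2: 2.433/1.414 ≈ 1.721 → |1.721 − 1.778| = 0.057
3: 4.964/3.120 ≈ 1.591 → |1.591 − 1.778| = 0.187
4: 4.399/2.431 ≈ 1.810 → |1.810 − 1.778| = 0.032

4, 2, 1, 3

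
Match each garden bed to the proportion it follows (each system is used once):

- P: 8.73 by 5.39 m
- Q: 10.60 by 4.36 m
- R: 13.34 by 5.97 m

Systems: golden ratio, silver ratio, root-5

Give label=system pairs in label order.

P=golden ratio, Q=silver ratio, R=root-5

P = 8.73/5.39 ≈ 1.620 → golden ratio (1.618)
Q = 10.60/4.36 ≈ 2.431 → silver ratio (2.414)
R = 13.34/5.97 ≈ 2.235 → root-5 (2.236)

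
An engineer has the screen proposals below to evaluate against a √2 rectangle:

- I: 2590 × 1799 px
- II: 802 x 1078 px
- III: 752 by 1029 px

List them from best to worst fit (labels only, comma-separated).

Ratios: I = 2590 / 1799 ≈ 1.440; II = 1078 / 802 ≈ 1.344; III = 1029 / 752 ≈ 1.368.
|Δ from 1.414|: I 0.026; II 0.070; III 0.046.

I, III, II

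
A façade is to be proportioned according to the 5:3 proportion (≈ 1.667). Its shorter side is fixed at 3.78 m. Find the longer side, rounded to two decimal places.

6.30 m

5:3 ≈ 1.66667.
Longer side = 3.78 × 1.66667 ≈ 6.3000 → 6.30 m.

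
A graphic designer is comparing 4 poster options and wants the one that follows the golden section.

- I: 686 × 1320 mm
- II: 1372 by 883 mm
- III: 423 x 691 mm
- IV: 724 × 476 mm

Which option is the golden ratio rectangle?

III

Ratios (long/short): I ≈ 1.924; II ≈ 1.554; III ≈ 1.634; IV ≈ 1.521.
golden ratio ≈ 1.618; option III is nearest (Δ 0.016).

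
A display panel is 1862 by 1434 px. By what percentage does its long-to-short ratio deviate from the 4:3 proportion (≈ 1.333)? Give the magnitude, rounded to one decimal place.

2.6%

Ratio = 1862 / 1434 ≈ 1.2985.
Ideal 4:3 ≈ 1.3333. |1.2985 − 1.3333| / 1.3333 ≈ 2.61% → 2.6%.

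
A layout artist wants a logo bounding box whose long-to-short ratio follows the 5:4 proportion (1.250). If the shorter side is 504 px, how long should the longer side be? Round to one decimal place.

5:4 = 1.25000.
Longer side = 504 × 1.25000 ≈ 630.000 → 630.0 px.

630.0 px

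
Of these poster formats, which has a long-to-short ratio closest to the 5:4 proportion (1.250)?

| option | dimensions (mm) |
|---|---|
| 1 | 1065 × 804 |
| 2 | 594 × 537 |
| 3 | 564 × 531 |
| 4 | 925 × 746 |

Target 5:4 ≈ 1.250.
1: 1.325 (Δ0.075)  2: 1.106 (Δ0.144)  3: 1.062 (Δ0.188)  4: 1.240 (Δ0.010)

4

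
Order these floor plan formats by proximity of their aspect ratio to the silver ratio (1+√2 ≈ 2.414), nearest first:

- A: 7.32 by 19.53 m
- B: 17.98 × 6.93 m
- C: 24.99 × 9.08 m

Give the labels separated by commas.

B, A, C

Ratios: A = 19.53 / 7.32 ≈ 2.668; B = 17.98 / 6.93 ≈ 2.595; C = 24.99 / 9.08 ≈ 2.752.
|Δ from 2.414|: A 0.254; B 0.181; C 0.338.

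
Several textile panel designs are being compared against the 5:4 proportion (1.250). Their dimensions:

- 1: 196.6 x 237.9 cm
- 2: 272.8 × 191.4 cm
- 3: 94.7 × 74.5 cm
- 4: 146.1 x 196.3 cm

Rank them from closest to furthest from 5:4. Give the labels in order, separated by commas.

Ratios: 1 = 237.9 / 196.6 ≈ 1.210; 2 = 272.8 / 191.4 ≈ 1.425; 3 = 94.7 / 74.5 ≈ 1.271; 4 = 196.3 / 146.1 ≈ 1.344.
|Δ from 1.250|: 1 0.040; 2 0.175; 3 0.021; 4 0.094.

3, 1, 4, 2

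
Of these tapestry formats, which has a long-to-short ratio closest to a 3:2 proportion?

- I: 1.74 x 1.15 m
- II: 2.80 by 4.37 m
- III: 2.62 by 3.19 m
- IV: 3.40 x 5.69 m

Target 3:2 ≈ 1.500.
I: 1.513 (Δ0.013)  II: 1.561 (Δ0.061)  III: 1.218 (Δ0.282)  IV: 1.674 (Δ0.174)

I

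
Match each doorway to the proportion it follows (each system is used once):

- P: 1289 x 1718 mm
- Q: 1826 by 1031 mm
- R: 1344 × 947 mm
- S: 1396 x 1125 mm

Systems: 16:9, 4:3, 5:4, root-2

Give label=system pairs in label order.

Ratios: P ≈ 1.333; Q ≈ 1.771; R ≈ 1.419; S ≈ 1.241.
Targets: 16:9 ≈ 1.778; 4:3 ≈ 1.333; 5:4 ≈ 1.250; root-2 ≈ 1.414.

P=4:3, Q=16:9, R=root-2, S=5:4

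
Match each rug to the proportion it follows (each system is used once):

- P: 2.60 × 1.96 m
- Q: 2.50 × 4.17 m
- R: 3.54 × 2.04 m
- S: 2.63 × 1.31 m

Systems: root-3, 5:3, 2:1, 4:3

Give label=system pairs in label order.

P=4:3, Q=5:3, R=root-3, S=2:1

P = 2.60/1.96 ≈ 1.327 → 4:3 (1.333)
Q = 4.17/2.50 ≈ 1.668 → 5:3 (1.667)
R = 3.54/2.04 ≈ 1.735 → root-3 (1.732)
S = 2.63/1.31 ≈ 2.008 → 2:1 (2.000)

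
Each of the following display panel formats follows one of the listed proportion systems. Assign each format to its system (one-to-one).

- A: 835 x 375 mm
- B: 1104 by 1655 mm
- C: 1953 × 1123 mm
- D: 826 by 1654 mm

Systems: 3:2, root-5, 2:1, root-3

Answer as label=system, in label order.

A=root-5, B=3:2, C=root-3, D=2:1

Ratios: A ≈ 2.227; B ≈ 1.499; C ≈ 1.739; D ≈ 2.002.
Targets: 3:2 ≈ 1.500; root-5 ≈ 2.236; 2:1 ≈ 2.000; root-3 ≈ 1.732.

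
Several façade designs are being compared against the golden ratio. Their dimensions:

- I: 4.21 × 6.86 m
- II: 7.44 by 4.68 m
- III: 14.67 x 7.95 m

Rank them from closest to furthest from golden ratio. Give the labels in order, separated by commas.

I, II, III

Ratios: I = 6.86 / 4.21 ≈ 1.629; II = 7.44 / 4.68 ≈ 1.590; III = 14.67 / 7.95 ≈ 1.845.
|Δ from 1.618|: I 0.011; II 0.028; III 0.227.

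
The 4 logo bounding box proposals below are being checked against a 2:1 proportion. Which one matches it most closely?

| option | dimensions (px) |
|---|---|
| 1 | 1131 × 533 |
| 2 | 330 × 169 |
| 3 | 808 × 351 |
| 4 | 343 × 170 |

Target 2:1 ≈ 2.000.
1: 2.122 (Δ0.122)  2: 1.953 (Δ0.047)  3: 2.302 (Δ0.302)  4: 2.018 (Δ0.018)

4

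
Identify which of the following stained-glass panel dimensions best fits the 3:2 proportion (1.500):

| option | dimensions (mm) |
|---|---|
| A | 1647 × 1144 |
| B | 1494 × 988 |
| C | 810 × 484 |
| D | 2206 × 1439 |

Target 3:2 ≈ 1.500.
A: 1.440 (Δ0.060)  B: 1.512 (Δ0.012)  C: 1.674 (Δ0.174)  D: 1.533 (Δ0.033)

B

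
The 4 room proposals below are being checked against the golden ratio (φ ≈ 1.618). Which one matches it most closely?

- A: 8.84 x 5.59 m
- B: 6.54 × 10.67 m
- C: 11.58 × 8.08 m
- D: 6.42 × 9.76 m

B

Target golden ratio ≈ 1.618.
A: 1.581 (Δ0.037)  B: 1.631 (Δ0.013)  C: 1.433 (Δ0.185)  D: 1.520 (Δ0.098)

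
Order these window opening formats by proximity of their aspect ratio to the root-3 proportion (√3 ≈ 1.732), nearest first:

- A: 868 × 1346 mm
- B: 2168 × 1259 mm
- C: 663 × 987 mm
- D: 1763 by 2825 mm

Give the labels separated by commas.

A: 1346/868 ≈ 1.551 → |1.551 − 1.732| = 0.181
B: 2168/1259 ≈ 1.722 → |1.722 − 1.732| = 0.010
C: 987/663 ≈ 1.489 → |1.489 − 1.732| = 0.243
D: 2825/1763 ≈ 1.602 → |1.602 − 1.732| = 0.130

B, D, A, C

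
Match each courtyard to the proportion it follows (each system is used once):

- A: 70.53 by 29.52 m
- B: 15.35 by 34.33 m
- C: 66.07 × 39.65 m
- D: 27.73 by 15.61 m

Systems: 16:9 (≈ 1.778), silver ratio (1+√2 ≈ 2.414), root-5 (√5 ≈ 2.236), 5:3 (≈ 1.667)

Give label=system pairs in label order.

Ratios: A ≈ 2.389; B ≈ 2.236; C ≈ 1.666; D ≈ 1.776.
Targets: 16:9 ≈ 1.778; silver ratio ≈ 2.414; root-5 ≈ 2.236; 5:3 ≈ 1.667.

A=silver ratio, B=root-5, C=5:3, D=16:9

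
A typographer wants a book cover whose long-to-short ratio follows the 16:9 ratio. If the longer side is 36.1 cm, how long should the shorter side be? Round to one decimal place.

20.3 cm

16:9 ≈ 1.77778.
Shorter side = 36.1 ÷ 1.77778 ≈ 20.306 → 20.3 cm.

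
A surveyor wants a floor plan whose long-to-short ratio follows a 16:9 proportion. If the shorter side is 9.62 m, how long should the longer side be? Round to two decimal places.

16:9 ≈ 1.77778.
Longer side = 9.62 × 1.77778 ≈ 17.1022 → 17.10 m.

17.10 m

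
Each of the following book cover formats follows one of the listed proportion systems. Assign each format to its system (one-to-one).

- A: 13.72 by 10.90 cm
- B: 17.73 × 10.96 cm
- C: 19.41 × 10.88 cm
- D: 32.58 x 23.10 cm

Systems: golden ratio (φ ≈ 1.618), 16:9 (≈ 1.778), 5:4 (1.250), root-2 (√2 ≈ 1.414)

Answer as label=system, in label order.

Ratios: A ≈ 1.259; B ≈ 1.618; C ≈ 1.784; D ≈ 1.410.
Targets: golden ratio ≈ 1.618; 16:9 ≈ 1.778; 5:4 ≈ 1.250; root-2 ≈ 1.414.

A=5:4, B=golden ratio, C=16:9, D=root-2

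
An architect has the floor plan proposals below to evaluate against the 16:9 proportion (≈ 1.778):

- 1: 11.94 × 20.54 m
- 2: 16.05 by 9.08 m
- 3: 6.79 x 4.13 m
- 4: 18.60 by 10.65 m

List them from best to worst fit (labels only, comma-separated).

2, 4, 1, 3

Ratios: 1 = 20.54 / 11.94 ≈ 1.720; 2 = 16.05 / 9.08 ≈ 1.768; 3 = 6.79 / 4.13 ≈ 1.644; 4 = 18.60 / 10.65 ≈ 1.746.
|Δ from 1.778|: 1 0.058; 2 0.010; 3 0.134; 4 0.032.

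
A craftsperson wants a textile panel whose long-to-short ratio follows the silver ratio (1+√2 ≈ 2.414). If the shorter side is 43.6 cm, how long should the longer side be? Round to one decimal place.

105.3 cm

silver ratio ≈ 2.41421.
Longer side = 43.6 × 2.41421 ≈ 105.260 → 105.3 cm.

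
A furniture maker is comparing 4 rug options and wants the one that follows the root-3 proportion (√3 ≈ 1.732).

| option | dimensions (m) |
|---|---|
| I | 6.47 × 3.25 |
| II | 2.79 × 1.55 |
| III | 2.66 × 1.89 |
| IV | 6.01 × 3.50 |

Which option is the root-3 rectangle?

IV

Ratios (long/short): I ≈ 1.991; II ≈ 1.800; III ≈ 1.407; IV ≈ 1.717.
root-3 ≈ 1.732; option IV is nearest (Δ 0.015).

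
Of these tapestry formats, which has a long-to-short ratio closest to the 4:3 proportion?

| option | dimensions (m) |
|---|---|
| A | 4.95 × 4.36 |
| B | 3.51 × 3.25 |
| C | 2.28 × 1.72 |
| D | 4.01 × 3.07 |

C

Target 4:3 ≈ 1.333.
A: 1.135 (Δ0.198)  B: 1.080 (Δ0.253)  C: 1.326 (Δ0.007)  D: 1.306 (Δ0.027)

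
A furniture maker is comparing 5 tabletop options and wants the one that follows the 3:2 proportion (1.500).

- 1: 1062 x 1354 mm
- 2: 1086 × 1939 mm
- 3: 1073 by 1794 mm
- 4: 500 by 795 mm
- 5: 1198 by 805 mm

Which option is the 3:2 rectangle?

5

Target 3:2 ≈ 1.500.
1: 1.275 (Δ0.225)  2: 1.785 (Δ0.285)  3: 1.672 (Δ0.172)  4: 1.590 (Δ0.090)  5: 1.488 (Δ0.012)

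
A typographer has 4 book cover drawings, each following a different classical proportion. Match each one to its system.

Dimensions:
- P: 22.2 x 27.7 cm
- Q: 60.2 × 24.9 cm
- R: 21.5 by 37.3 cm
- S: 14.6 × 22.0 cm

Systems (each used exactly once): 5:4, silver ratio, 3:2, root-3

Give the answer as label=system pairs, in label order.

P=5:4, Q=silver ratio, R=root-3, S=3:2

P = 27.7/22.2 ≈ 1.248 → 5:4 (1.250)
Q = 60.2/24.9 ≈ 2.418 → silver ratio (2.414)
R = 37.3/21.5 ≈ 1.735 → root-3 (1.732)
S = 22.0/14.6 ≈ 1.507 → 3:2 (1.500)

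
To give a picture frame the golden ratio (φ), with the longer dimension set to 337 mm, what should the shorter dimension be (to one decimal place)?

208.3 mm

golden ratio ≈ 1.61803.
Shorter side = 337 ÷ 1.61803 ≈ 208.278 → 208.3 mm.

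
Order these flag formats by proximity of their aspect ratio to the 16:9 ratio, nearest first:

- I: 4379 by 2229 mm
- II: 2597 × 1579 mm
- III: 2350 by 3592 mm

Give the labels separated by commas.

I: 4379/2229 ≈ 1.965 → |1.965 − 1.778| = 0.187
II: 2597/1579 ≈ 1.645 → |1.645 − 1.778| = 0.133
III: 3592/2350 ≈ 1.529 → |1.529 − 1.778| = 0.249

II, I, III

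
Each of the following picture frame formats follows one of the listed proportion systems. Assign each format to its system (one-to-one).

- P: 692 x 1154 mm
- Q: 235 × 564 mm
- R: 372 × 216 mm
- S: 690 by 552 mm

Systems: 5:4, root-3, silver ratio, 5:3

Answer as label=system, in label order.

P=5:3, Q=silver ratio, R=root-3, S=5:4

Ratios: P ≈ 1.668; Q ≈ 2.400; R ≈ 1.722; S ≈ 1.250.
Targets: 5:4 ≈ 1.250; root-3 ≈ 1.732; silver ratio ≈ 2.414; 5:3 ≈ 1.667.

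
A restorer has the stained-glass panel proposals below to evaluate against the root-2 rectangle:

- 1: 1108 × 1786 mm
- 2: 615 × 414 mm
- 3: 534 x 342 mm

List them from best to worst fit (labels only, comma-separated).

Ratios: 1 = 1786 / 1108 ≈ 1.612; 2 = 615 / 414 ≈ 1.486; 3 = 534 / 342 ≈ 1.561.
|Δ from 1.414|: 1 0.198; 2 0.072; 3 0.147.

2, 3, 1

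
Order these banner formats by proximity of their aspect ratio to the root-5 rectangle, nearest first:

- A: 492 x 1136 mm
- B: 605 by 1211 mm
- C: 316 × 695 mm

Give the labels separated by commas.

C, A, B

Ratios: A = 1136 / 492 ≈ 2.309; B = 1211 / 605 ≈ 2.002; C = 695 / 316 ≈ 2.199.
|Δ from 2.236|: A 0.073; B 0.234; C 0.037.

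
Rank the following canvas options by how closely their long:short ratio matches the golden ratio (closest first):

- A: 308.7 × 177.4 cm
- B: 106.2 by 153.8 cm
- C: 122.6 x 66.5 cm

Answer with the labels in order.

A: 308.7/177.4 ≈ 1.740 → |1.740 − 1.618| = 0.122
B: 153.8/106.2 ≈ 1.448 → |1.448 − 1.618| = 0.170
C: 122.6/66.5 ≈ 1.844 → |1.844 − 1.618| = 0.226

A, B, C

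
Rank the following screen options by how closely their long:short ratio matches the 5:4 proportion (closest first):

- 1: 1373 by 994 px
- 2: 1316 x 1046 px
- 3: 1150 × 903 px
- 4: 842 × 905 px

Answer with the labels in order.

2, 3, 1, 4

Ratios: 1 = 1373 / 994 ≈ 1.381; 2 = 1316 / 1046 ≈ 1.258; 3 = 1150 / 903 ≈ 1.274; 4 = 905 / 842 ≈ 1.075.
|Δ from 1.250|: 1 0.131; 2 0.008; 3 0.024; 4 0.175.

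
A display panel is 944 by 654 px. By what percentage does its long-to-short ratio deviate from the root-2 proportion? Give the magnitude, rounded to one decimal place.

2.1%

Ratio = 944 / 654 ≈ 1.4434.
Ideal root-2 ≈ 1.4142. |1.4434 − 1.4142| / 1.4142 ≈ 2.06% → 2.1%.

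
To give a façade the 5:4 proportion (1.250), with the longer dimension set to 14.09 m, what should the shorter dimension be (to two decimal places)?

5:4 = 1.25000.
Shorter side = 14.09 ÷ 1.25000 ≈ 11.2720 → 11.27 m.

11.27 m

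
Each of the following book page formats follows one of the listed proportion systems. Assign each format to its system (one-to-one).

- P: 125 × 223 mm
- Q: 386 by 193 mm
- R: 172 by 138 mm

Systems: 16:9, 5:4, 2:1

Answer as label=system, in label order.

P = 223/125 ≈ 1.784 → 16:9 (1.778)
Q = 386/193 ≈ 2.000 → 2:1 (2.000)
R = 172/138 ≈ 1.246 → 5:4 (1.250)

P=16:9, Q=2:1, R=5:4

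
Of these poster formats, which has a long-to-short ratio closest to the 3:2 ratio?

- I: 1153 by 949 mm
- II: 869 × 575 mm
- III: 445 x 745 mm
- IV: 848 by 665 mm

II

Target 3:2 ≈ 1.500.
I: 1.215 (Δ0.285)  II: 1.511 (Δ0.011)  III: 1.674 (Δ0.174)  IV: 1.275 (Δ0.225)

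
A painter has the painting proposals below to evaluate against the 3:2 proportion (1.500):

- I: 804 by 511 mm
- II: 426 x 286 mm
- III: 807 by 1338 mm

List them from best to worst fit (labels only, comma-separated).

II, I, III

Ratios: I = 804 / 511 ≈ 1.573; II = 426 / 286 ≈ 1.490; III = 1338 / 807 ≈ 1.658.
|Δ from 1.500|: I 0.073; II 0.010; III 0.158.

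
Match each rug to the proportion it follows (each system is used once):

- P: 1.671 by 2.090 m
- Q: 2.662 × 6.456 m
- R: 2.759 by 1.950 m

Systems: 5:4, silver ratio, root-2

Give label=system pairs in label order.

P=5:4, Q=silver ratio, R=root-2

Ratios: P ≈ 1.251; Q ≈ 2.425; R ≈ 1.415.
Targets: 5:4 ≈ 1.250; silver ratio ≈ 2.414; root-2 ≈ 1.414.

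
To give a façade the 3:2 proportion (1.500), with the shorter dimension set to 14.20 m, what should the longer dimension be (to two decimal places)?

21.30 m

3:2 = 1.50000.
Longer side = 14.20 × 1.50000 ≈ 21.3000 → 21.30 m.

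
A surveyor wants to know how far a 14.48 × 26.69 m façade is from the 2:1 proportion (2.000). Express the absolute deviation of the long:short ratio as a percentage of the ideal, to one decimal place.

Ratio = 26.69 / 14.48 ≈ 1.8432.
Ideal 2:1 = 2.0000. |1.8432 − 2.0000| / 2.0000 ≈ 7.84% → 7.8%.

7.8%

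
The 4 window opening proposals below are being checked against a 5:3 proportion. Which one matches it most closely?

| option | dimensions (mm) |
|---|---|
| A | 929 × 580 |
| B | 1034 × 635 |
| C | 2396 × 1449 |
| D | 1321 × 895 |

Target 5:3 ≈ 1.667.
A: 1.602 (Δ0.065)  B: 1.628 (Δ0.039)  C: 1.654 (Δ0.013)  D: 1.476 (Δ0.191)

C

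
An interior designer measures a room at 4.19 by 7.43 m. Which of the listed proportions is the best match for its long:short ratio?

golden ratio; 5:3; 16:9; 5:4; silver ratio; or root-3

16:9

Ratio = 7.43 / 4.19 ≈ 1.773.
Distances: golden ratio 1.618 (Δ 0.155); 5:3 1.667 (Δ 0.106); 16:9 1.778 (Δ 0.005); 5:4 1.250 (Δ 0.523); silver ratio 2.414 (Δ 0.641); root-3 1.732 (Δ 0.041).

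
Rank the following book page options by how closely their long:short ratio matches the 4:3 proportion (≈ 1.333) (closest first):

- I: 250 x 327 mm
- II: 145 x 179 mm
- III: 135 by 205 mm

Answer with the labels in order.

Ratios: I = 327 / 250 ≈ 1.308; II = 179 / 145 ≈ 1.234; III = 205 / 135 ≈ 1.519.
|Δ from 1.333|: I 0.025; II 0.099; III 0.186.

I, II, III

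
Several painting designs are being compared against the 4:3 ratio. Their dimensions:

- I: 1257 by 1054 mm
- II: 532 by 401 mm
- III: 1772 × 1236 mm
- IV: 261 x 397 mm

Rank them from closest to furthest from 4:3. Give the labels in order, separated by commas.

II, III, I, IV

I: 1257/1054 ≈ 1.193 → |1.193 − 1.333| = 0.140
II: 532/401 ≈ 1.327 → |1.327 − 1.333| = 0.006
III: 1772/1236 ≈ 1.434 → |1.434 − 1.333| = 0.101
IV: 397/261 ≈ 1.521 → |1.521 − 1.333| = 0.188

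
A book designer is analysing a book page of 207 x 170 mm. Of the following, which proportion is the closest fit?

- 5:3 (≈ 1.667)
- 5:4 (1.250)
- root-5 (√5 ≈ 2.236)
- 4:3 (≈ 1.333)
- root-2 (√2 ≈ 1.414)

5:4

Ratio = 207 / 170 ≈ 1.218.
Distances: 5:3 1.667 (Δ 0.449); 5:4 1.250 (Δ 0.032); root-5 2.236 (Δ 1.018); 4:3 1.333 (Δ 0.115); root-2 1.414 (Δ 0.196).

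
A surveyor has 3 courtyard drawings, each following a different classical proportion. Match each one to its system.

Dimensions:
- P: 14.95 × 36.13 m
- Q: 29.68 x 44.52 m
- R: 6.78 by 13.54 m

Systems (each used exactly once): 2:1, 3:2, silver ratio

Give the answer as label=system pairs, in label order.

Ratios: P ≈ 2.417; Q ≈ 1.500; R ≈ 1.997.
Targets: 2:1 ≈ 2.000; 3:2 ≈ 1.500; silver ratio ≈ 2.414.

P=silver ratio, Q=3:2, R=2:1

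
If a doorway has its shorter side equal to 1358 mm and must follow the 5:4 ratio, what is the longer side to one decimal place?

1697.5 mm

5:4 = 1.25000.
Longer side = 1358 × 1.25000 ≈ 1697.500 → 1697.5 mm.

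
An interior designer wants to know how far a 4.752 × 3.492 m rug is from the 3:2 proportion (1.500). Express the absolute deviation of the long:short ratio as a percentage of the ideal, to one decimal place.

9.3%

Ratio = 4.752 / 3.492 ≈ 1.3608.
Ideal 3:2 = 1.5000. |1.3608 − 1.5000| / 1.5000 ≈ 9.28% → 9.3%.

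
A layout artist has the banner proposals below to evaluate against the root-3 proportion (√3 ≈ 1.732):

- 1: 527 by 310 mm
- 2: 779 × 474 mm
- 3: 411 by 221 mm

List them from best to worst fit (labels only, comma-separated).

1, 2, 3

1: 527/310 ≈ 1.700 → |1.700 − 1.732| = 0.032
2: 779/474 ≈ 1.643 → |1.643 − 1.732| = 0.089
3: 411/221 ≈ 1.860 → |1.860 − 1.732| = 0.128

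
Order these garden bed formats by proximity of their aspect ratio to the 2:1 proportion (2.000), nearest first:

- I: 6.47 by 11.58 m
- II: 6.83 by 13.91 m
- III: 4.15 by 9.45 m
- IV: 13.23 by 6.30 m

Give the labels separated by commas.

I: 11.58/6.47 ≈ 1.790 → |1.790 − 2.000| = 0.210
II: 13.91/6.83 ≈ 2.037 → |2.037 − 2.000| = 0.037
III: 9.45/4.15 ≈ 2.277 → |2.277 − 2.000| = 0.277
IV: 13.23/6.30 ≈ 2.100 → |2.100 − 2.000| = 0.100

II, IV, I, III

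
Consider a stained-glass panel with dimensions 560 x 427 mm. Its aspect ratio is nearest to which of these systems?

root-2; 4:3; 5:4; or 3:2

560/427 ≈ 1.311. Nearest candidates are 4:3 (1.333, off by 0.022) and 5:4 (1.250, off by 0.061).

4:3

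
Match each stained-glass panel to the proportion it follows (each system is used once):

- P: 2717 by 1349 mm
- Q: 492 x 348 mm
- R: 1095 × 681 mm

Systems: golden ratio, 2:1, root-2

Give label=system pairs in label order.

P=2:1, Q=root-2, R=golden ratio

P = 2717/1349 ≈ 2.014 → 2:1 (2.000)
Q = 492/348 ≈ 1.414 → root-2 (1.414)
R = 1095/681 ≈ 1.608 → golden ratio (1.618)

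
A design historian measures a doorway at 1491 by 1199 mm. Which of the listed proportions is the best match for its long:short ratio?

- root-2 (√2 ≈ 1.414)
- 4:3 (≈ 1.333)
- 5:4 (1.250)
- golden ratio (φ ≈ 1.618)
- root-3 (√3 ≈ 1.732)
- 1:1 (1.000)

5:4

Ratio = 1491 / 1199 ≈ 1.244.
Distances: root-2 1.414 (Δ 0.170); 4:3 1.333 (Δ 0.089); 5:4 1.250 (Δ 0.006); golden ratio 1.618 (Δ 0.374); root-3 1.732 (Δ 0.488); 1:1 1.000 (Δ 0.244).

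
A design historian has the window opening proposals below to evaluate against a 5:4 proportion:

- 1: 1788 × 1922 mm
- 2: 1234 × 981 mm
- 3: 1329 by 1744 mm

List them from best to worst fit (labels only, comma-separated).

1: 1922/1788 ≈ 1.075 → |1.075 − 1.250| = 0.175
2: 1234/981 ≈ 1.258 → |1.258 − 1.250| = 0.008
3: 1744/1329 ≈ 1.312 → |1.312 − 1.250| = 0.062

2, 3, 1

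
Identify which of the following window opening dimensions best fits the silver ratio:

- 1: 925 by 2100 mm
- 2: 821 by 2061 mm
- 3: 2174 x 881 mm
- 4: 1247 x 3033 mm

Ratios (long/short): 1 ≈ 2.270; 2 ≈ 2.510; 3 ≈ 2.468; 4 ≈ 2.432.
silver ratio ≈ 2.414; option 4 is nearest (Δ 0.018).

4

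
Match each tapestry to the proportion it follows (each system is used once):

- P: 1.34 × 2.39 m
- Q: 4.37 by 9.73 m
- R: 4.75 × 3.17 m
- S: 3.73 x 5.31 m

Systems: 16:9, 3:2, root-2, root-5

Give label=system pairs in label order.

P=16:9, Q=root-5, R=3:2, S=root-2

P = 2.39/1.34 ≈ 1.784 → 16:9 (1.778)
Q = 9.73/4.37 ≈ 2.227 → root-5 (2.236)
R = 4.75/3.17 ≈ 1.498 → 3:2 (1.500)
S = 5.31/3.73 ≈ 1.424 → root-2 (1.414)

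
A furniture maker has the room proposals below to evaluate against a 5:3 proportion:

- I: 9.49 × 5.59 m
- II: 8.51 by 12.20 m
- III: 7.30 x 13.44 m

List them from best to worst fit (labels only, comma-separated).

I, III, II

I: 9.49/5.59 ≈ 1.698 → |1.698 − 1.667| = 0.031
II: 12.20/8.51 ≈ 1.434 → |1.434 − 1.667| = 0.233
III: 13.44/7.30 ≈ 1.841 → |1.841 − 1.667| = 0.174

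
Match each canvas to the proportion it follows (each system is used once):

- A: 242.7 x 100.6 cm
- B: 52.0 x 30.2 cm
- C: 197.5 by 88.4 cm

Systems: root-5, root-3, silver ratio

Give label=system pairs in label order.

A=silver ratio, B=root-3, C=root-5

Ratios: A ≈ 2.413; B ≈ 1.722; C ≈ 2.234.
Targets: root-5 ≈ 2.236; root-3 ≈ 1.732; silver ratio ≈ 2.414.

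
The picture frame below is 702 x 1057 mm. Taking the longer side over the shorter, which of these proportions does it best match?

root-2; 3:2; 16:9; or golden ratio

3:2

1057/702 ≈ 1.506. Nearest candidates are 3:2 (1.500, off by 0.006) and root-2 (1.414, off by 0.092).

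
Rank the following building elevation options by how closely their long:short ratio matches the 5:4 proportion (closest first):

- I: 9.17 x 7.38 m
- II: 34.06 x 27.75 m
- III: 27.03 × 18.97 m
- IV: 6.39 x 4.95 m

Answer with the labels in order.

I, II, IV, III

I: 9.17/7.38 ≈ 1.243 → |1.243 − 1.250| = 0.007
II: 34.06/27.75 ≈ 1.227 → |1.227 − 1.250| = 0.023
III: 27.03/18.97 ≈ 1.425 → |1.425 − 1.250| = 0.175
IV: 6.39/4.95 ≈ 1.291 → |1.291 − 1.250| = 0.041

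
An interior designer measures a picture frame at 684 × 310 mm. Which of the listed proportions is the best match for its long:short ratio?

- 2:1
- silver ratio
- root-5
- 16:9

Ratio = 684 / 310 ≈ 2.206.
Distances: 2:1 2.000 (Δ 0.206); silver ratio 2.414 (Δ 0.208); root-5 2.236 (Δ 0.030); 16:9 1.778 (Δ 0.428).

root-5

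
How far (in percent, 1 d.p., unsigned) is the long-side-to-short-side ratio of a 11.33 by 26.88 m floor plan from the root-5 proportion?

6.1%

Ratio = 26.88 / 11.33 ≈ 2.3725.
Ideal root-5 ≈ 2.2361. |2.3725 − 2.2361| / 2.2361 ≈ 6.10% → 6.1%.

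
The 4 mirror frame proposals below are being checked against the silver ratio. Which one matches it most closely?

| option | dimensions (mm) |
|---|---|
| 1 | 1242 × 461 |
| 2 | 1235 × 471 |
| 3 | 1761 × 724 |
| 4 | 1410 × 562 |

3

Target silver ratio ≈ 2.414.
1: 2.694 (Δ0.280)  2: 2.622 (Δ0.208)  3: 2.432 (Δ0.018)  4: 2.509 (Δ0.095)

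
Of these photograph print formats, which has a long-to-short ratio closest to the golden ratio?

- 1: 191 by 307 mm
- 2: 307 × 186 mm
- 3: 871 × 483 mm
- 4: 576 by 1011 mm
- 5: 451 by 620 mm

Target golden ratio ≈ 1.618.
1: 1.607 (Δ0.011)  2: 1.651 (Δ0.033)  3: 1.803 (Δ0.185)  4: 1.755 (Δ0.137)  5: 1.375 (Δ0.243)

1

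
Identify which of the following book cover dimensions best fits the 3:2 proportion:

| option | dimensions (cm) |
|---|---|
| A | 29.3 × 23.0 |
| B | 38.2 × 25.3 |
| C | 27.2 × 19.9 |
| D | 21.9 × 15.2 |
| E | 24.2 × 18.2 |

Ratios (long/short): A ≈ 1.274; B ≈ 1.510; C ≈ 1.367; D ≈ 1.441; E ≈ 1.330.
3:2 ≈ 1.500; option B is nearest (Δ 0.010).

B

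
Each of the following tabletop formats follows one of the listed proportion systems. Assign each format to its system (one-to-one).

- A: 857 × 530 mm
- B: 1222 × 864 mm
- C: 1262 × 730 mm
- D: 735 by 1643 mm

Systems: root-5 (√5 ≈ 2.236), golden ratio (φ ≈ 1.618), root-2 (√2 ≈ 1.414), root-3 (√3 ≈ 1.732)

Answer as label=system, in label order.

A=golden ratio, B=root-2, C=root-3, D=root-5

A = 857/530 ≈ 1.617 → golden ratio (1.618)
B = 1222/864 ≈ 1.414 → root-2 (1.414)
C = 1262/730 ≈ 1.729 → root-3 (1.732)
D = 1643/735 ≈ 2.235 → root-5 (2.236)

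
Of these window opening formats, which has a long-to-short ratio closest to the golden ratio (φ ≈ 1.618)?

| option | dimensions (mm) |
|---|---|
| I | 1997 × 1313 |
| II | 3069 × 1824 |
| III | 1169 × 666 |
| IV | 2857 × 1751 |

IV

Target golden ratio ≈ 1.618.
I: 1.521 (Δ0.097)  II: 1.683 (Δ0.065)  III: 1.755 (Δ0.137)  IV: 1.632 (Δ0.014)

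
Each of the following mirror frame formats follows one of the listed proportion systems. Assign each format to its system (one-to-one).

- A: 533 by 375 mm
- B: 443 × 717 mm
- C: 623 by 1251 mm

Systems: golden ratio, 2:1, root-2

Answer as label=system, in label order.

A = 533/375 ≈ 1.421 → root-2 (1.414)
B = 717/443 ≈ 1.619 → golden ratio (1.618)
C = 1251/623 ≈ 2.008 → 2:1 (2.000)

A=root-2, B=golden ratio, C=2:1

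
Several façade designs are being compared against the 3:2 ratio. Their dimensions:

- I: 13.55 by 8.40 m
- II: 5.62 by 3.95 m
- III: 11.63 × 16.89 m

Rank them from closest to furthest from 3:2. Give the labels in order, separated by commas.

Ratios: I = 13.55 / 8.40 ≈ 1.613; II = 5.62 / 3.95 ≈ 1.423; III = 16.89 / 11.63 ≈ 1.452.
|Δ from 1.500|: I 0.113; II 0.077; III 0.048.

III, II, I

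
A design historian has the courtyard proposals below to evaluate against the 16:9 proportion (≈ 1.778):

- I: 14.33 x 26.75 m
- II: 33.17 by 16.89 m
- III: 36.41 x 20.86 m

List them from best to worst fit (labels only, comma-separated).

Ratios: I = 26.75 / 14.33 ≈ 1.867; II = 33.17 / 16.89 ≈ 1.964; III = 36.41 / 20.86 ≈ 1.745.
|Δ from 1.778|: I 0.089; II 0.186; III 0.033.

III, I, II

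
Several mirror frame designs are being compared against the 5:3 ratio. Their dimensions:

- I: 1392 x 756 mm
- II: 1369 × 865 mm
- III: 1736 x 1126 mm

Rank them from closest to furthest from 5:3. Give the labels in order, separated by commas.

II, III, I

I: 1392/756 ≈ 1.841 → |1.841 − 1.667| = 0.174
II: 1369/865 ≈ 1.583 → |1.583 − 1.667| = 0.084
III: 1736/1126 ≈ 1.542 → |1.542 − 1.667| = 0.125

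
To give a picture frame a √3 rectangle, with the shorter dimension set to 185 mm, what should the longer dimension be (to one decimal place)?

root-3 ≈ 1.73205.
Longer side = 185 × 1.73205 ≈ 320.429 → 320.4 mm.

320.4 mm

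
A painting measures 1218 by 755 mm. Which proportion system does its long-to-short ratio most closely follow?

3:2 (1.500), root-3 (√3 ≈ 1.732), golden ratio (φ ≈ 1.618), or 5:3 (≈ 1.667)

golden ratio

1218/755 ≈ 1.613. Nearest candidates are golden ratio (1.618, off by 0.005) and 5:3 (1.667, off by 0.054).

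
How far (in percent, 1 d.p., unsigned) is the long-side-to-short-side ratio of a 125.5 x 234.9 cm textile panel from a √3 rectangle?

Ratio = 234.9 / 125.5 ≈ 1.8717.
Ideal root-3 ≈ 1.7321. |1.8717 − 1.7321| / 1.7321 ≈ 8.06% → 8.1%.

8.1%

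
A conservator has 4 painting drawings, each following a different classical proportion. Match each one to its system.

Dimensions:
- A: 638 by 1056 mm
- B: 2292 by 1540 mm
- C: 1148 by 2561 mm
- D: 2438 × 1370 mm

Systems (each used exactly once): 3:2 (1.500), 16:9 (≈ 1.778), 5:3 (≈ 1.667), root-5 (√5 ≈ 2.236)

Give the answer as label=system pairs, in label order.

Ratios: A ≈ 1.655; B ≈ 1.488; C ≈ 2.231; D ≈ 1.780.
Targets: 3:2 ≈ 1.500; 16:9 ≈ 1.778; 5:3 ≈ 1.667; root-5 ≈ 2.236.

A=5:3, B=3:2, C=root-5, D=16:9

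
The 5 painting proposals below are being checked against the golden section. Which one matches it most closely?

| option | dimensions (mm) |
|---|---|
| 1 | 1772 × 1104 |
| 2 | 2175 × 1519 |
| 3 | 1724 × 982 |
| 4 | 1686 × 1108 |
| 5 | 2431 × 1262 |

1

Target golden ratio ≈ 1.618.
1: 1.605 (Δ0.013)  2: 1.432 (Δ0.186)  3: 1.756 (Δ0.138)  4: 1.522 (Δ0.096)  5: 1.926 (Δ0.308)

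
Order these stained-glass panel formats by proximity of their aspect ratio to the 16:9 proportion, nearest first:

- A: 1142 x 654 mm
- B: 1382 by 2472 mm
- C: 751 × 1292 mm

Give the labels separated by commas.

Ratios: A = 1142 / 654 ≈ 1.746; B = 2472 / 1382 ≈ 1.789; C = 1292 / 751 ≈ 1.720.
|Δ from 1.778|: A 0.032; B 0.011; C 0.058.

B, A, C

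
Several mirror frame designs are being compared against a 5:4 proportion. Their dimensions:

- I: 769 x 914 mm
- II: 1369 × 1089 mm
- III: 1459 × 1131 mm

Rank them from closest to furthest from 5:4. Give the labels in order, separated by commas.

II, III, I

Ratios: I = 914 / 769 ≈ 1.189; II = 1369 / 1089 ≈ 1.257; III = 1459 / 1131 ≈ 1.290.
|Δ from 1.250|: I 0.061; II 0.007; III 0.040.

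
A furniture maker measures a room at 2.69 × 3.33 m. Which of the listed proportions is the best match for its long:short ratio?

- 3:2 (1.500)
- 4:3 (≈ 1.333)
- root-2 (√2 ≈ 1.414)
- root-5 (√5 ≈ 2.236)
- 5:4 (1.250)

3.33/2.69 ≈ 1.238. Nearest candidates are 5:4 (1.250, off by 0.012) and 4:3 (1.333, off by 0.095).

5:4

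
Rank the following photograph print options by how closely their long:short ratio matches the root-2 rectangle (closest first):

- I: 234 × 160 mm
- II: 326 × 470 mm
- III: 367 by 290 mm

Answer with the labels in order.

Ratios: I = 234 / 160 ≈ 1.462; II = 470 / 326 ≈ 1.442; III = 367 / 290 ≈ 1.266.
|Δ from 1.414|: I 0.048; II 0.028; III 0.148.

II, I, III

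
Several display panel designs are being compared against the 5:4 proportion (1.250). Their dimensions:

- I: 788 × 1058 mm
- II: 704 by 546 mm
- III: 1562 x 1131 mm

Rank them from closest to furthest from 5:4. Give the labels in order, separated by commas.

I: 1058/788 ≈ 1.343 → |1.343 − 1.250| = 0.093
II: 704/546 ≈ 1.289 → |1.289 − 1.250| = 0.039
III: 1562/1131 ≈ 1.381 → |1.381 − 1.250| = 0.131

II, I, III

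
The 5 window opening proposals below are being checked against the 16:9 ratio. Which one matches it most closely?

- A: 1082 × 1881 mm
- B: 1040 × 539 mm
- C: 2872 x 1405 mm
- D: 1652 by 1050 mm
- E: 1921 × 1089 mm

E

Target 16:9 ≈ 1.778.
A: 1.738 (Δ0.040)  B: 1.929 (Δ0.151)  C: 2.044 (Δ0.266)  D: 1.573 (Δ0.205)  E: 1.764 (Δ0.014)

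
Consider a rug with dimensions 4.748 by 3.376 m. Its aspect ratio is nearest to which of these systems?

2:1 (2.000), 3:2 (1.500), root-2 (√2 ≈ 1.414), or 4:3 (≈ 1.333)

Ratio = 4.748 / 3.376 ≈ 1.406.
Distances: 2:1 2.000 (Δ 0.594); 3:2 1.500 (Δ 0.094); root-2 1.414 (Δ 0.008); 4:3 1.333 (Δ 0.073).

root-2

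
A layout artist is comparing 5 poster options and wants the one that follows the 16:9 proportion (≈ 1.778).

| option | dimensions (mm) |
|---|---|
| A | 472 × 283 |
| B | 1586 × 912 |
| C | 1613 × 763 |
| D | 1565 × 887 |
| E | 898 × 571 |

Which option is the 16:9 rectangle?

D

Ratios (long/short): A ≈ 1.668; B ≈ 1.739; C ≈ 2.114; D ≈ 1.764; E ≈ 1.573.
16:9 ≈ 1.778; option D is nearest (Δ 0.014).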